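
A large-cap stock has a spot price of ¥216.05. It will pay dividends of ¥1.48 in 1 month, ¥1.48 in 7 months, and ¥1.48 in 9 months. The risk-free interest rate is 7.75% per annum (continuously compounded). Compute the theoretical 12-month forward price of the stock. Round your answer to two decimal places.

¥228.83

PV(dividends) I = 1.48·e^(−0.0775·1/12) + 1.48·e^(−0.0775·7/12) + 1.48·e^(−0.0775·9/12)
I = 1.4705 + 1.4146 + 1.3964 = 4.2815
F = (S − I)·e^(rT) = (216.05 − 4.2815) · e^(0.0775·12/12)
= 211.7685 · e^0.077500 = 211.7685 × 1.080582 = ¥228.83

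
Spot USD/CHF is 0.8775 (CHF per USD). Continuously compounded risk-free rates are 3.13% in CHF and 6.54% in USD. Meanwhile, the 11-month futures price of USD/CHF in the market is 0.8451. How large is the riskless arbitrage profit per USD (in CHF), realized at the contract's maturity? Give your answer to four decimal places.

0.0054 per USD (in CHF)

Fair futures: F* = S·e^(carry·T), with carry = (r_CHF − r_USD) = 0.0313 − 0.0654 = -0.0341
F* = 0.8775 · e^(-0.0341 × 11/12) = 0.8775 · e^-0.031258 = 0.8775 × 0.969225 = 0.8505
Market 0.8451 < fair 0.8505: forward underpriced → reverse cash-and-carry (short spot, go long the forward).
At maturity, profit = |F_mkt − F*| = |0.8451 − 0.8505| = 0.0054 per USD (in CHF)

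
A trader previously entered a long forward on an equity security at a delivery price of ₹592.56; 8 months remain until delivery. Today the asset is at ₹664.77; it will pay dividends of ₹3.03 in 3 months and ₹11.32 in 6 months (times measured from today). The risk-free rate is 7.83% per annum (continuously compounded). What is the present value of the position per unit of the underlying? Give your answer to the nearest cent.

PV(remaining dividends) I = 3.03·e^(−0.0783·3/12) + 11.32·e^(−0.0783·6/12) = 13.8566
Current forward F = (S − I)·e^(rT) = (664.77 − 13.8566)·e^(0.0783·8/12) = 650.9134 × 1.053586 = 685.7932
Value (long) = (F − K)·e^(−rT) = (685.7932 − 592.56) × 0.949139 = 88.4913
Value = ₹88.49

₹88.49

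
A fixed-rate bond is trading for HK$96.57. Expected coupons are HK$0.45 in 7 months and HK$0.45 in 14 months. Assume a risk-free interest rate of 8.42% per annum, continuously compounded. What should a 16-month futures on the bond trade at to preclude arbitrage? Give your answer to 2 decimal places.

PV(coupons) I = 0.45·e^(−0.0842·7/12) + 0.45·e^(−0.0842·14/12)
I = 0.4284 + 0.4079 = 0.8363
F = (S − I)·e^(rT) = (96.57 − 0.8363) · e^(0.0842·16/12)
= 95.7337 · e^0.112267 = 95.7337 × 1.118812 = HK$107.11

HK$107.11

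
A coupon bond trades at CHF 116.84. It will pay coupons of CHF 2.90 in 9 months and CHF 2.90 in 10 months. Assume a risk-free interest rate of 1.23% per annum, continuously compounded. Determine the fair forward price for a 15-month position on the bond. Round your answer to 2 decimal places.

PV(coupons) I = 2.90·e^(−0.0123·9/12) + 2.90·e^(−0.0123·10/12)
I = 2.8734 + 2.8704 = 5.7438
F = (S − I)·e^(rT) = (116.84 − 5.7438) · e^(0.0123·15/12)
= 111.0962 · e^0.015375 = 111.0962 × 1.015494 = CHF 112.82

CHF 112.82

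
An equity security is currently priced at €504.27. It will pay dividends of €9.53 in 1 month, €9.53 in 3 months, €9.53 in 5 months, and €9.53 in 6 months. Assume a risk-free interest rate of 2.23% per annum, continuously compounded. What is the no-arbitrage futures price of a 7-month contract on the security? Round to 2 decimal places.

PV(dividends) I = 9.53·e^(−0.0223·1/12) + 9.53·e^(−0.0223·3/12) + 9.53·e^(−0.0223·5/12) + 9.53·e^(−0.0223·6/12)
I = 9.5123 + 9.4770 + 9.4419 + 9.4243 = 37.8555
F = (S − I)·e^(rT) = (504.27 − 37.8555) · e^(0.0223·7/12)
= 466.4145 · e^0.013008 = 466.4145 × 1.013093 = €472.52

€472.52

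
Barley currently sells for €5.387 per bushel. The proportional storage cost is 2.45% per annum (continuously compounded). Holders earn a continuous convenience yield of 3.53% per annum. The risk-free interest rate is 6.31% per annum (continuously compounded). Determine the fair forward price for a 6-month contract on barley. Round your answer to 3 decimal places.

€5.530 per bushel

Net carry = r + u − y = 0.0631 + 0.0245 − 0.0353 = 0.0523
F = S·e^((r+u−y)T) = 5.387 · e^(0.0523 × 6/12) = 5.387 · e^0.026150
= 5.387 × 1.026495 = €5.530 per bushel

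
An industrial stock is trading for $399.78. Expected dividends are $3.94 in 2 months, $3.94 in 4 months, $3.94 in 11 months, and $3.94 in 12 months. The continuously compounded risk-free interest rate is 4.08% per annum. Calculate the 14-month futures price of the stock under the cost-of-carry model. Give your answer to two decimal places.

$403.14

PV(dividends) I = 3.94·e^(−0.0408·2/12) + 3.94·e^(−0.0408·4/12) + 3.94·e^(−0.0408·11/12) + 3.94·e^(−0.0408·12/12)
I = 3.9133 + 3.8868 + 3.7954 + 3.7825 = 15.3780
F = (S − I)·e^(rT) = (399.78 − 15.3780) · e^(0.0408·14/12)
= 384.4020 · e^0.047600 = 384.4020 × 1.048751 = $403.14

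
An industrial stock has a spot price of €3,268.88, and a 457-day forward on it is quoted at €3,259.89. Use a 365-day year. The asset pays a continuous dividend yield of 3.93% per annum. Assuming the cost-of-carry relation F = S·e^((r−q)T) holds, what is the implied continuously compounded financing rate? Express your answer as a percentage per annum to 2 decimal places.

From F = S·e^((r−q)T): (r − q) = ln(F/S)/T
ln(3259.89/3268.88) = ln(0.997250) = -0.002754
(r − q) = -0.002754 / (457/365) = -0.002200
r = ln(F/S)/T + q = -0.002200 + 0.0393 = 0.037100
r = 3.71%

3.71%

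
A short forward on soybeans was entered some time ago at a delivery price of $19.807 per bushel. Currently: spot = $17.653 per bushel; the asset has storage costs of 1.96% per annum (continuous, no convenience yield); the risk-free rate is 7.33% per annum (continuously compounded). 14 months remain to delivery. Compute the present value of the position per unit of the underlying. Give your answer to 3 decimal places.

$0.122 per bushel

Current fair forward for the remaining 14 months: F = S·e^((r + u)·T), (r + u) = 0.0733 + 0.0196 = 0.0929
F = 17.653 · e^(0.0929 × 14/12) = 17.653 × 1.114475 = 19.6738
Value of long forward = (F − K)·e^(−rT) = (19.6738 − 19.807) · e^(−0.0733·14/12)
= -0.1332 × 0.918038 = -0.122
Short position value = −(long value) = $0.122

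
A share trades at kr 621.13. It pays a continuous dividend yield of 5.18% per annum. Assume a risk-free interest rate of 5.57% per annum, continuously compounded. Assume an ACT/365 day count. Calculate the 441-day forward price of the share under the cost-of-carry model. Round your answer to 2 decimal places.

F = S·e^((r − q)T) = 621.13 · e^((0.0557 − 0.0518) × 441/365)
= 621.13 · e^0.004712 = 621.13 × 1.004723
F = kr 624.06

kr 624.06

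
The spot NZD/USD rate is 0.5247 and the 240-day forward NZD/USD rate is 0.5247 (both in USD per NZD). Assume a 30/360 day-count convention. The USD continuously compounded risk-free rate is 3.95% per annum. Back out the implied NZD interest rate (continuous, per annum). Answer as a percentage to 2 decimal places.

3.95%

F = S·e^((r_USD − r_NZD)T) ⇒ r_NZD = r_USD − ln(F/S)/T
ln(0.5247/0.5247) = 0.000000; /(240/360) = 0.000000
r_NZD = 0.0395 + 0.000000 = 0.039500
r_NZD = 3.95%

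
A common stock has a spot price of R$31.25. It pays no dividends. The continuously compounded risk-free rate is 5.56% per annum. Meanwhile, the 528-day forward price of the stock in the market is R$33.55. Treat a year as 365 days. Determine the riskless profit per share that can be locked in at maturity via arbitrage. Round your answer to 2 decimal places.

R$0.32 per share

Fair forward: F* = S·e^(carry·T), with carry = r = 0.0556
F* = 31.25 · e^(0.0556 × 528/365) = 31.25 · e^0.080430 = 31.25 × 1.083753 = R$33.8673
Market R$33.55 < fair R$33.8673: forward underpriced → reverse cash-and-carry (short spot, go long the forward).
At maturity, profit = |F_mkt − F*| = |33.55 − 33.8673| = R$0.32 per share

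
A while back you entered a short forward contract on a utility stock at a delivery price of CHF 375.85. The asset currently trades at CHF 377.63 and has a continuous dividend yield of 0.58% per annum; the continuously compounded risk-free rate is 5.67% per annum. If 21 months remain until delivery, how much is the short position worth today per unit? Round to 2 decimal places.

-CHF 33.47

Current fair forward for the remaining 21 months: F = S·e^((r − q)·T), (r − q) = 0.0567 − 0.0058 = 0.0509
F = 377.63 · e^(0.0509 × 21/12) = 377.63 × 1.093163 = 412.8111
Value of long forward = (F − K)·e^(−rT) = (412.8111 − 375.85) · e^(−0.0567·21/12)
= 36.9611 × 0.905539 = 33.47
Short position value = −(long value) = -CHF 33.47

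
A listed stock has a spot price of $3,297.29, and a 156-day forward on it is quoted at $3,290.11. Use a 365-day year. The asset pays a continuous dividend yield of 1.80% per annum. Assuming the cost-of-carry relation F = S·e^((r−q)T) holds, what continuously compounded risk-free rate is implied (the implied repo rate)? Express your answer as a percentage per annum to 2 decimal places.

1.29%

From F = S·e^((r−q)T): (r − q) = ln(F/S)/T
ln(3290.11/3297.29) = ln(0.997822) = -0.002180
(r − q) = -0.002180 / (156/365) = -0.005101
r = ln(F/S)/T + q = -0.005101 + 0.0180 = 0.012899
r = 1.29%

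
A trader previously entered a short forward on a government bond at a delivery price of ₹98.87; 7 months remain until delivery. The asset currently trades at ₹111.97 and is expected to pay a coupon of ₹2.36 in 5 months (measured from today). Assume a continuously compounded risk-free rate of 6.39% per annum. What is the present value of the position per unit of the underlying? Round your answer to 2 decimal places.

PV(remaining coupons) I = 2.36·e^(−0.0639·5/12) = 2.2980
Current forward F = (S − I)·e^(rT) = (111.97 − 2.2980)·e^(0.0639·7/12) = 109.6720 × 1.037978 = 113.8371
Value (long) = (F − K)·e^(−rT) = (113.8371 − 98.87) × 0.963411 = 14.4195
Short position value = −(long value) = -₹14.42

-₹14.42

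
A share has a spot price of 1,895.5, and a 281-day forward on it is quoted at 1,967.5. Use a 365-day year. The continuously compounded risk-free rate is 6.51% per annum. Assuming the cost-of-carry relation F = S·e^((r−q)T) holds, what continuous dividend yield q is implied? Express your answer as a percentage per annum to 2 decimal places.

1.67%

From F = S·e^((r−q)T): (r − q) = ln(F/S)/T
ln(1967.5/1895.5) = ln(1.037985) = 0.037281
(r − q) = 0.037281 / (281/365) = 0.048425
q = r − ln(F/S)/T = 0.0651 − 0.048425 = 0.016675
q = 1.67%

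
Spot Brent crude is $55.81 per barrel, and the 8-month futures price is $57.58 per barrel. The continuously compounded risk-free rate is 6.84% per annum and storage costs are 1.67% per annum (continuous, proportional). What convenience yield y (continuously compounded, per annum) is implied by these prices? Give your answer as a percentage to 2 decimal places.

3.83%

F = S·e^((r+u−y)T) ⇒ (r+u−y) = ln(F/S)/T
ln(57.58/55.81) = 0.031222; /T ⇒ 0.046833
y = r + u − ln(F/S)/T = 0.0684 + 0.0167 − 0.046833 = 0.038267
y = 3.83%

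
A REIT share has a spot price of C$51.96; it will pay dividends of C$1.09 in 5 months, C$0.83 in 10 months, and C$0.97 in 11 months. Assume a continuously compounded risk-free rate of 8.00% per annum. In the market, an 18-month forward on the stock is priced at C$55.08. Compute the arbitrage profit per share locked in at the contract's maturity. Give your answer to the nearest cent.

C$0.42 per share

PV(dividends) I = 1.09·e^(−0.0800·5/12) + 0.83·e^(−0.0800·10/12) + 0.97·e^(−0.0800·11/12) = 2.7321
Fair forward F* = (S − I)·e^(rT) = (51.96 − 2.7321)·e^0.120000 = 49.2279 × 1.127497 = 55.5043
Market C$55.08 < fair 55.5043: forward underpriced → reverse cash-and-carry (short the stock, invest proceeds at r, pay the dividends, go long the forward).
Profit at T = |F_mkt − F*| = |55.08 − 55.5043| = C$0.42 per share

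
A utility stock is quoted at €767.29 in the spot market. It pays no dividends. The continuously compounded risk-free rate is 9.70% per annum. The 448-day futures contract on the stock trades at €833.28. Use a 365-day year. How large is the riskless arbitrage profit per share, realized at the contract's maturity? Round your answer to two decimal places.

Fair futures: F* = S·e^(carry·T), with carry = r = 0.0970
F* = 767.29 · e^(0.0970 × 448/365) = 767.29 · e^0.119058 = 767.29 × 1.126435 = €864.3023
Market €833.28 < fair €864.3023: forward underpriced → reverse cash-and-carry (short spot, go long the forward).
At maturity, profit = |F_mkt − F*| = |833.28 − 864.3023| = €31.02 per share

€31.02 per share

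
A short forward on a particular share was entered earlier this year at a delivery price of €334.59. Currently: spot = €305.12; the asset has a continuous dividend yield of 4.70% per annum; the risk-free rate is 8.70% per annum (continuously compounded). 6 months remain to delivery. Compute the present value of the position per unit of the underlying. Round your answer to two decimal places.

€22.31

Current fair forward for the remaining 6 months: F = S·e^((r − q)·T), (r − q) = 0.0870 − 0.0470 = 0.0400
F = 305.12 · e^(0.0400 × 6/12) = 305.12 × 1.020201 = 311.2837
Value of long forward = (F − K)·e^(−rT) = (311.2837 − 334.59) · e^(−0.0870·6/12)
= -23.3063 × 0.957433 = -22.31
Short position value = −(long value) = €22.31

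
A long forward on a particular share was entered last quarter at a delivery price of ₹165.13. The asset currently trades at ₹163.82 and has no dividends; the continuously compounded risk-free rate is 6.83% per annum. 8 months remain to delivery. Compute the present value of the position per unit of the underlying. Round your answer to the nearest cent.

Current fair forward for the remaining 8 months: F = S·e^(r·T), r = 0.0683
F = 163.82 · e^(0.0683 × 8/12) = 163.82 × 1.046586 = 171.4517
Value of long forward = (F − K)·e^(−rT) = (171.4517 − 165.13) · e^(−0.0683·8/12)
= 6.3217 × 0.955488 = 6.04

₹6.04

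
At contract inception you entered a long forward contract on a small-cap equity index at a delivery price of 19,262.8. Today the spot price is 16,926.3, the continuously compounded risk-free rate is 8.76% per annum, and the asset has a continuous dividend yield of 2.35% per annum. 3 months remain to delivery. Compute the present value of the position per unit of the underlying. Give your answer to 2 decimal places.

Current fair forward for the remaining 3 months: F = S·e^((r − q)·T), (r − q) = 0.0876 − 0.0235 = 0.0641
F = 16926.3 · e^(0.0641 × 3/12) = 16926.3 × 1.01615409 = 17199.7290
Value of long forward = (F − K)·e^(−rT) = (17199.7290 − 19262.8) · e^(−0.0876·3/12)
= -2063.0710 × 0.97833806 = -2018.38

-2018.38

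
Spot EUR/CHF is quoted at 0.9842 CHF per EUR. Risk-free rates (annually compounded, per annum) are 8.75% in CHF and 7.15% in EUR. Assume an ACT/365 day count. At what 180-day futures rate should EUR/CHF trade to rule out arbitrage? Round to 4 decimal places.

0.9914

By covered interest parity, F = S · (1+r_CHF)^T / (1+r_EUR)^T
= 0.9842 × 1.042234 / 1.034643 = 0.9842 × 1.007337
F = 0.9914 CHF per EUR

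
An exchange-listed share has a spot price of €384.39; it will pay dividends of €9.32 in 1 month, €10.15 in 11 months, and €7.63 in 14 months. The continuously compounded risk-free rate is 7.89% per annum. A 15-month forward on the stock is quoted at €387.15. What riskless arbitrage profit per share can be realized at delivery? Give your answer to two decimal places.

PV(dividends) I = 9.32·e^(−0.0789·1/12) + 10.15·e^(−0.0789·11/12) + 7.63·e^(−0.0789·14/12) = 25.6598
Fair forward F* = (S − I)·e^(rT) = (384.39 − 25.6598)·e^0.098625 = 358.7302 × 1.103652 = 395.9133
Market €387.15 < fair 395.9133: forward underpriced → reverse cash-and-carry (short the stock, invest proceeds at r, pay the dividends, go long the forward).
Profit at T = |F_mkt − F*| = |387.15 − 395.9133| = €8.76 per share

€8.76 per share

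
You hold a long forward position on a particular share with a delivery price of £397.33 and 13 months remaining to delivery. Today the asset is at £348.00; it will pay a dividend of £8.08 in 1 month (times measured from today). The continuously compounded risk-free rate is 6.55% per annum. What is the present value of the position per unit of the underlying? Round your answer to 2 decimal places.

PV(remaining dividends) I = 8.08·e^(−0.0655·1/12) = 8.0360
Current forward F = (S − I)·e^(rT) = (348.00 − 8.0360)·e^(0.0655·13/12) = 339.9640 × 1.073536 = 364.9636
Value (long) = (F − K)·e^(−rT) = (364.9636 − 397.33) × 0.931501 = -30.1493
Value = -£30.15

-£30.15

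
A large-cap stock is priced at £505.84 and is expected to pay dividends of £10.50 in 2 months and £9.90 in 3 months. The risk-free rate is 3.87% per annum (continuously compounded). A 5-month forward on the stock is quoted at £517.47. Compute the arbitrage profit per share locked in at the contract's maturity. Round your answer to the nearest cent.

£23.97 per share

PV(dividends) I = 10.50·e^(−0.0387·2/12) + 9.90·e^(−0.0387·3/12) = 20.2372
Fair forward F* = (S − I)·e^(rT) = (505.84 − 20.2372)·e^0.016125 = 485.6028 × 1.016256 = 493.4968
Market £517.47 > fair 493.4968: forward overpriced → cash-and-carry (borrow at r, buy the stock and collect the dividends, short the forward).
Profit at T = |F_mkt − F*| = |517.47 − 493.4968| = £23.97 per share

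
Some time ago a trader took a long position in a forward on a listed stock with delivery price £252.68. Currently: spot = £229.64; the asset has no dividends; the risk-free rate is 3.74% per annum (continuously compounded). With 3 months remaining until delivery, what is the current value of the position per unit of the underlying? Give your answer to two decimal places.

-£20.69

Current fair forward for the remaining 3 months: F = S·e^(r·T), r = 0.0374
F = 229.64 · e^(0.0374 × 3/12) = 229.64 × 1.009394 = 231.7972
Value of long forward = (F − K)·e^(−rT) = (231.7972 − 252.68) · e^(−0.0374·3/12)
= -20.8828 × 0.990694 = -20.69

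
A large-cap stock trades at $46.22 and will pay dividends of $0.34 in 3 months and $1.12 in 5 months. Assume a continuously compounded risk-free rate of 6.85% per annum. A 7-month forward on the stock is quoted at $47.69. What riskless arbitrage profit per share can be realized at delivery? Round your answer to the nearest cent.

$1.07 per share

PV(dividends) I = 0.34·e^(−0.0685·3/12) + 1.12·e^(−0.0685·5/12) = 1.4227
Fair forward F* = (S − I)·e^(rT) = (46.22 − 1.4227)·e^0.039958 = 44.7973 × 1.040767 = 46.6236
Market $47.69 > fair 46.6236: forward overpriced → cash-and-carry (borrow at r, buy the stock and collect the dividends, short the forward).
Profit at T = |F_mkt − F*| = |47.69 − 46.6236| = $1.07 per share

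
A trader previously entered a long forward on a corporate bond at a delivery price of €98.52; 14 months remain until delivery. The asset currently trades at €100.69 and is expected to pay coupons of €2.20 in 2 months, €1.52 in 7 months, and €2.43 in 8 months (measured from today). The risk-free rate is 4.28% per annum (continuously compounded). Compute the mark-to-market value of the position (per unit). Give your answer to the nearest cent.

€0.94

PV(remaining coupons) I = 2.20·e^(−0.0428·2/12) + 1.52·e^(−0.0428·7/12) + 2.43·e^(−0.0428·8/12) = 6.0285
Current forward F = (S − I)·e^(rT) = (100.69 − 6.0285)·e^(0.0428·14/12) = 94.6615 × 1.051201 = 99.5083
Value (long) = (F − K)·e^(−rT) = (99.5083 − 98.52) × 0.951293 = 0.9402
Value = €0.94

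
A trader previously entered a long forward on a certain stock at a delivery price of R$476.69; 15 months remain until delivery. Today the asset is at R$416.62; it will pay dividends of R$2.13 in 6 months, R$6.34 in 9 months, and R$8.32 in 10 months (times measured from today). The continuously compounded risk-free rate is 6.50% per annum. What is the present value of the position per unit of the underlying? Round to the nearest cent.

PV(remaining dividends) I = 2.13·e^(−0.0650·6/12) + 6.34·e^(−0.0650·9/12) + 8.32·e^(−0.0650·10/12) = 15.9815
Current forward F = (S − I)·e^(rT) = (416.62 − 15.9815)·e^(0.0650·15/12) = 400.6385 × 1.084642 = 434.5493
Value (long) = (F − K)·e^(−rT) = (434.5493 − 476.69) × 0.921963 = -38.8522
Value = -R$38.85

-R$38.85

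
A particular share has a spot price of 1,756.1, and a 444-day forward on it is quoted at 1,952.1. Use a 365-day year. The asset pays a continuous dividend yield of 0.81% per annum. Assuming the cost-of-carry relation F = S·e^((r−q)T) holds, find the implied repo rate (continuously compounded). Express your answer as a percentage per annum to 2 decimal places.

9.51%

From F = S·e^((r−q)T): (r − q) = ln(F/S)/T
ln(1952.1/1756.1) = ln(1.111611) = 0.105810
(r − q) = 0.105810 / (444/365) = 0.086983
r = ln(F/S)/T + q = 0.086983 + 0.0081 = 0.095083
r = 9.51%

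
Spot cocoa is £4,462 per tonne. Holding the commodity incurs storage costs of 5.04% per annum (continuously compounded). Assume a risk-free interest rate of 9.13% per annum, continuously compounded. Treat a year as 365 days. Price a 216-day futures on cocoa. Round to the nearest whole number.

£4,852 per tonne

Net carry = r + u − y = 0.0913 + 0.0504 − 0.0000 = 0.1417
F = S·e^((r+u−y)T) = 4462 · e^(0.1417 × 216/365) = 4462 · e^0.083855
= 4462 × 1.087471 = £4,852 per tonne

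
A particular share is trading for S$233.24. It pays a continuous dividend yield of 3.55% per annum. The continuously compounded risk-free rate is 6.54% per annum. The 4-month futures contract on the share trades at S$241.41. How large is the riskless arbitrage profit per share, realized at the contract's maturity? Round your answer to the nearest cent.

Fair futures: F* = S·e^(carry·T), with carry = (r − q) = 0.0654 − 0.0355 = 0.0299
F* = 233.24 · e^(0.0299 × 4/12) = 233.24 · e^0.009967 = 233.24 × 1.010017 = S$235.5764
Market S$241.41 > fair S$235.5764: forward overpriced → cash-and-carry (buy spot, short the forward).
At maturity, profit = |F_mkt − F*| = |241.41 − 235.5764| = S$5.83 per share

S$5.83 per share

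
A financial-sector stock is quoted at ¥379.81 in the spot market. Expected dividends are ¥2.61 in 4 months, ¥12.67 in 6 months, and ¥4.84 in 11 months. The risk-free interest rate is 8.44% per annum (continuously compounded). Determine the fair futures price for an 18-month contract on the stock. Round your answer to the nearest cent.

¥409.32

PV(dividends) I = 2.61·e^(−0.0844·4/12) + 12.67·e^(−0.0844·6/12) + 4.84·e^(−0.0844·11/12)
I = 2.5376 + 12.1465 + 4.4797 = 19.1638
F = (S − I)·e^(rT) = (379.81 − 19.1638) · e^(0.0844·18/12)
= 360.6462 · e^0.126600 = 360.6462 × 1.134963 = ¥409.32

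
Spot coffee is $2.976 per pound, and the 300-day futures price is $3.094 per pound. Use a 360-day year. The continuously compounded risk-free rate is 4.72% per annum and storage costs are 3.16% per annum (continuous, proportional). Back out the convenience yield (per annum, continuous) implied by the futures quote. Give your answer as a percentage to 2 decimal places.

F = S·e^((r+u−y)T) ⇒ (r+u−y) = ln(F/S)/T
ln(3.094/2.976) = 0.038885; /T ⇒ 0.046662
y = r + u − ln(F/S)/T = 0.0472 + 0.0316 − 0.046662 = 0.032138
y = 3.21%

3.21%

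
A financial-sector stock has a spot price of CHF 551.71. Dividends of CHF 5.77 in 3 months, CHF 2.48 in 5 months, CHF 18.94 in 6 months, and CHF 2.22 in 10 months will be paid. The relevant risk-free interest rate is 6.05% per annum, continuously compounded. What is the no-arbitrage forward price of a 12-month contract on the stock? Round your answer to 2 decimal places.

CHF 555.75

PV(dividends) I = 5.77·e^(−0.0605·3/12) + 2.48·e^(−0.0605·5/12) + 18.94·e^(−0.0605·6/12) + 2.22·e^(−0.0605·10/12)
I = 5.6834 + 2.4183 + 18.3756 + 2.1108 = 28.5881
F = (S − I)·e^(rT) = (551.71 − 28.5881) · e^(0.0605·12/12)
= 523.1219 · e^0.060500 = 523.1219 × 1.062368 = CHF 555.75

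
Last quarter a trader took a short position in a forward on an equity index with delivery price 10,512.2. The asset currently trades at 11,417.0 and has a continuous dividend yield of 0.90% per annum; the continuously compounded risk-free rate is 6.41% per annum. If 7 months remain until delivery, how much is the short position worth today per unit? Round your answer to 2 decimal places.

Current fair forward for the remaining 7 months: F = S·e^((r − q)·T), (r − q) = 0.0641 − 0.0090 = 0.0551
F = 11417.0 · e^(0.0551 × 7/12) = 11417.0 × 1.03266379 = 11789.9225
Value of long forward = (F − K)·e^(−rT) = (11789.9225 − 10512.2) · e^(−0.0641·7/12)
= 1277.7225 × 0.96329877 = 1230.83
Short position value = −(long value) = -1230.83

-1230.83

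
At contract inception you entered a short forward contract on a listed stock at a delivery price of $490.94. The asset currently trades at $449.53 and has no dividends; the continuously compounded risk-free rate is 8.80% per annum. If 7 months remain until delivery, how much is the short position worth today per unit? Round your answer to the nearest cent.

Current fair forward for the remaining 7 months: F = S·e^(r·T), r = 0.0880
F = 449.53 · e^(0.0880 × 7/12) = 449.53 × 1.052674 = 473.2085
Value of long forward = (F − K)·e^(−rT) = (473.2085 − 490.94) · e^(−0.0880·7/12)
= -17.7315 × 0.949962 = -16.84
Short position value = −(long value) = $16.84

$16.84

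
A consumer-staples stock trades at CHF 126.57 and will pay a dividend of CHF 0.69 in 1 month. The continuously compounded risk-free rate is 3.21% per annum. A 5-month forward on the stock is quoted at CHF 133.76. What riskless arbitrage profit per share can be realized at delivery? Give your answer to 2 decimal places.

PV(dividends) I = 0.69·e^(−0.0321·1/12) = 0.6882
Fair forward F* = (S − I)·e^(rT) = (126.57 − 0.6882)·e^0.013375 = 125.8818 × 1.013465 = 127.5768
Market CHF 133.76 > fair 127.5768: forward overpriced → cash-and-carry (borrow at r, buy the stock and collect the dividends, short the forward).
Profit at T = |F_mkt − F*| = |133.76 − 127.5768| = CHF 6.18 per share

CHF 6.18 per share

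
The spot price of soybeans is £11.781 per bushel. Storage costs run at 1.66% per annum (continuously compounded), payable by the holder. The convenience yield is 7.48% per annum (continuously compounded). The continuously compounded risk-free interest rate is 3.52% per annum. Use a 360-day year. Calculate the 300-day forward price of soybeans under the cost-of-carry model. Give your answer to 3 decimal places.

£11.557 per bushel

Net carry = r + u − y = 0.0352 + 0.0166 − 0.0748 = -0.0230
F = S·e^((r+u−y)T) = 11.781 · e^(-0.0230 × 300/360) = 11.781 · e^-0.019167
= 11.781 × 0.981016 = £11.557 per bushel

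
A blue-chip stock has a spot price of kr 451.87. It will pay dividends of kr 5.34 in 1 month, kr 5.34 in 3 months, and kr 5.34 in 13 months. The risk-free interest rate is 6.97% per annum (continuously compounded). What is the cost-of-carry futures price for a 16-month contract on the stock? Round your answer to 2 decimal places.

kr 478.86

PV(dividends) I = 5.34·e^(−0.0697·1/12) + 5.34·e^(−0.0697·3/12) + 5.34·e^(−0.0697·13/12)
I = 5.3091 + 5.2478 + 4.9516 = 15.5085
F = (S − I)·e^(rT) = (451.87 − 15.5085) · e^(0.0697·16/12)
= 436.3615 · e^0.092933 = 436.3615 × 1.097388 = kr 478.86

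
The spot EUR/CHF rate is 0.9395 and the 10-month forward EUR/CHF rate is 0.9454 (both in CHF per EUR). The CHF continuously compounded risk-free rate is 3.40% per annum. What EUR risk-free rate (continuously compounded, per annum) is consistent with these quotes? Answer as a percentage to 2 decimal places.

F = S·e^((r_CHF − r_EUR)T) ⇒ r_EUR = r_CHF − ln(F/S)/T
ln(0.9454/0.9395) = 0.006260; /(10/12) = 0.007512
r_EUR = 0.0340 − 0.007512 = 0.026488
r_EUR = 2.65%

2.65%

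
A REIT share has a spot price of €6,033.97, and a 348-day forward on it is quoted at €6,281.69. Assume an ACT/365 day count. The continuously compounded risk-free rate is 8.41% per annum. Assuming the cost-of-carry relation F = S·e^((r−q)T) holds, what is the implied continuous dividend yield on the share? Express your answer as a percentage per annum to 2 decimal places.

4.19%

From F = S·e^((r−q)T): (r − q) = ln(F/S)/T
ln(6281.69/6033.97) = ln(1.041054) = 0.040234
(r − q) = 0.040234 / (348/365) = 0.042199
q = r − ln(F/S)/T = 0.0841 − 0.042199 = 0.041901
q = 4.19%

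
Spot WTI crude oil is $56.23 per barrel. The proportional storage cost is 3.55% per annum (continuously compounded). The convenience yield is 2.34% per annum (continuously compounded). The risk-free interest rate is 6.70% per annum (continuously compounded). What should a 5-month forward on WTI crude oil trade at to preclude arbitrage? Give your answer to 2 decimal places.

$58.11 per barrel

Net carry = r + u − y = 0.0670 + 0.0355 − 0.0234 = 0.0791
F = S·e^((r+u−y)T) = 56.23 · e^(0.0791 × 5/12) = 56.23 · e^0.032958
= 56.23 × 1.033507 = $58.11 per barrel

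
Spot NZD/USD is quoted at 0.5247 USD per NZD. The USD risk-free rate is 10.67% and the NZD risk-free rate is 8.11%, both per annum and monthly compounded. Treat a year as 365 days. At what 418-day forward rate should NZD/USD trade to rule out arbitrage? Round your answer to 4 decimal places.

By covered interest parity, F = S · (1+r_USD/12)^(12T) / (1+r_NZD/12)^(12T)
= 0.5247 × 1.129363 / 1.096983 = 0.5247 × 1.029517
F = 0.5402 USD per NZD

0.5402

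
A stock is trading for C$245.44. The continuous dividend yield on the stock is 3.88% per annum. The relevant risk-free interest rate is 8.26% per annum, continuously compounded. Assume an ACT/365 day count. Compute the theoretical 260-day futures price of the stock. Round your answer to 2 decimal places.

F = S·e^((r − q)T) = 245.44 · e^((0.0826 − 0.0388) × 260/365)
= 245.44 · e^0.031200 = 245.44 × 1.031692
F = C$253.22

C$253.22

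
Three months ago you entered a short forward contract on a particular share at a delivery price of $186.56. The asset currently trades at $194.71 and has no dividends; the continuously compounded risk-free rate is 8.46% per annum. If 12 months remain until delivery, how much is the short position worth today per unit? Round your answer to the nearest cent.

Current fair forward for the remaining 12 months: F = S·e^(r·T), r = 0.0846
F = 194.71 · e^(0.0846 × 12/12) = 194.71 × 1.088282 = 211.8994
Value of long forward = (F − K)·e^(−rT) = (211.8994 − 186.56) · e^(−0.0846·12/12)
= 25.3394 × 0.918880 = 23.28
Short position value = −(long value) = -$23.28

-$23.28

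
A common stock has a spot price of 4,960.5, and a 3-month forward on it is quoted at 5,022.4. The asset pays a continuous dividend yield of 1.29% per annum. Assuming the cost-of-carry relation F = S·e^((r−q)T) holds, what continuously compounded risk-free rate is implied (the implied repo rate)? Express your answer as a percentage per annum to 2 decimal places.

6.25%

From F = S·e^((r−q)T): (r − q) = ln(F/S)/T
ln(5022.4/4960.5) = ln(1.012479) = 0.012402
(r − q) = 0.012402 / (3/12) = 0.049608
r = ln(F/S)/T + q = 0.049608 + 0.0129 = 0.062508
r = 6.25%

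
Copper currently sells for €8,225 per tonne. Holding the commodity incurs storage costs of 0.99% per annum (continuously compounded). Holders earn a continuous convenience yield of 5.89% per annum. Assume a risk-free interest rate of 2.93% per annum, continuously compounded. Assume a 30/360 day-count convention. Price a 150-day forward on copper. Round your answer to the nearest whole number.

€8,158 per tonne

Net carry = r + u − y = 0.0293 + 0.0099 − 0.0589 = -0.0197
F = S·e^((r+u−y)T) = 8225 · e^(-0.0197 × 150/360) = 8225 · e^-0.008208
= 8225 × 0.991826 = €8,158 per tonne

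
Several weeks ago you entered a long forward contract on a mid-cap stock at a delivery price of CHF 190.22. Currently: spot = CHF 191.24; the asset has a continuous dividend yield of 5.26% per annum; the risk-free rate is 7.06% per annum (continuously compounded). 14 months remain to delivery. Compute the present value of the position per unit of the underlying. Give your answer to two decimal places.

Current fair forward for the remaining 14 months: F = S·e^((r − q)·T), (r − q) = 0.0706 − 0.0526 = 0.0180
F = 191.24 · e^(0.0180 × 14/12) = 191.24 × 1.021222 = 195.2985
Value of long forward = (F − K)·e^(−rT) = (195.2985 − 190.22) · e^(−0.0706·14/12)
= 5.0785 × 0.920934 = 4.68

CHF 4.68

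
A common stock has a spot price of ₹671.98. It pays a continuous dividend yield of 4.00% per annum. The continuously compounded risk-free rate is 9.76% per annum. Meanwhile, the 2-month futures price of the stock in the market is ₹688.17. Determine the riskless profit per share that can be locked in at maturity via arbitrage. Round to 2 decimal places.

₹9.71 per share

Fair futures: F* = S·e^(carry·T), with carry = (r − q) = 0.0976 − 0.0400 = 0.0576
F* = 671.98 · e^(0.0576 × 2/12) = 671.98 · e^0.009600 = 671.98 × 1.009646 = ₹678.4619
Market ₹688.17 > fair ₹678.4619: forward overpriced → cash-and-carry (buy spot, short the forward).
At maturity, profit = |F_mkt − F*| = |688.17 − 678.4619| = ₹9.71 per share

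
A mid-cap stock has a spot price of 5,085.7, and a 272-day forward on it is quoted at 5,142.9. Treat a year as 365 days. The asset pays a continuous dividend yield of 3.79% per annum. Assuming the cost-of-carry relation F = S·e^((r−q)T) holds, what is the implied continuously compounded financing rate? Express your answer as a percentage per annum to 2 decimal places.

5.29%

From F = S·e^((r−q)T): (r − q) = ln(F/S)/T
ln(5142.9/5085.7) = ln(1.011247) = 0.011184
(r − q) = 0.011184 / (272/365) = 0.015008
r = ln(F/S)/T + q = 0.015008 + 0.0379 = 0.052908
r = 5.29%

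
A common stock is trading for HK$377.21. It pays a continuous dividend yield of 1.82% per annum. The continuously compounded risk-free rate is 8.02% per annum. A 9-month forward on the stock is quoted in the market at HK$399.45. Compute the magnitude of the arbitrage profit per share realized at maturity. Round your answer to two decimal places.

Fair forward: F* = S·e^(carry·T), with carry = (r − q) = 0.0802 − 0.0182 = 0.0620
F* = 377.21 · e^(0.0620 × 9/12) = 377.21 · e^0.046500 = 377.21 × 1.047598 = HK$395.1644
Market HK$399.45 > fair HK$395.1644: forward overpriced → cash-and-carry (buy spot, short the forward).
At maturity, profit = |F_mkt − F*| = |399.45 − 395.1644| = HK$4.29 per share

HK$4.29 per share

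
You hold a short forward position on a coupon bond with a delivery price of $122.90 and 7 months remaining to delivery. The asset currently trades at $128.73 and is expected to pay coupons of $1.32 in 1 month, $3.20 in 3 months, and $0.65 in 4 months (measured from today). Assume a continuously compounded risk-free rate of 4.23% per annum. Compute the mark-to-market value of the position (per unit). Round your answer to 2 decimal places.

-$3.70

PV(remaining coupons) I = 1.32·e^(−0.0423·1/12) + 3.20·e^(−0.0423·3/12) + 0.65·e^(−0.0423·4/12) = 5.1226
Current forward F = (S − I)·e^(rT) = (128.73 − 5.1226)·e^(0.0423·7/12) = 123.6074 × 1.024982 = 126.6954
Value (long) = (F − K)·e^(−rT) = (126.6954 − 122.90) × 0.975627 = 3.7029
Short position value = −(long value) = -$3.70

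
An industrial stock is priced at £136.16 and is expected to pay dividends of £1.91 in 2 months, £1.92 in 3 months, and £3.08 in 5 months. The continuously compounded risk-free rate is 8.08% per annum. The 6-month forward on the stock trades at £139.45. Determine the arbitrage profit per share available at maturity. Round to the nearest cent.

PV(dividends) I = 1.91·e^(−0.0808·2/12) + 1.92·e^(−0.0808·3/12) + 3.08·e^(−0.0808·5/12) = 6.7441
Fair forward F* = (S − I)·e^(rT) = (136.16 − 6.7441)·e^0.040400 = 129.4159 × 1.041227 = 134.7513
Market £139.45 > fair 134.7513: forward overpriced → cash-and-carry (borrow at r, buy the stock and collect the dividends, short the forward).
Profit at T = |F_mkt − F*| = |139.45 − 134.7513| = £4.70 per share

£4.70 per share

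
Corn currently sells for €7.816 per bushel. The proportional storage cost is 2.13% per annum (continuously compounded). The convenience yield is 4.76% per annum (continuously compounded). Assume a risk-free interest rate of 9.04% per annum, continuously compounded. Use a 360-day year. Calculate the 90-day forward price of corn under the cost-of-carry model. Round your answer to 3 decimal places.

€7.942 per bushel

Net carry = r + u − y = 0.0904 + 0.0213 − 0.0476 = 0.0641
F = S·e^((r+u−y)T) = 7.816 · e^(0.0641 × 90/360) = 7.816 · e^0.016025
= 7.816 × 1.016154 = €7.942 per bushel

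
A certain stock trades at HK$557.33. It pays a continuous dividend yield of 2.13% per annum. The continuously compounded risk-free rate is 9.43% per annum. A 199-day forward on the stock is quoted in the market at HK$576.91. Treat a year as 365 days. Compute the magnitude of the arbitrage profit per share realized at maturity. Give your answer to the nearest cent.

HK$3.05 per share

Fair forward: F* = S·e^(carry·T), with carry = (r − q) = 0.0943 − 0.0213 = 0.0730
F* = 557.33 · e^(0.0730 × 199/365) = 557.33 · e^0.039800 = 557.33 × 1.040603 = HK$579.9593
Market HK$576.91 < fair HK$579.9593: forward underpriced → reverse cash-and-carry (short spot, go long the forward).
At maturity, profit = |F_mkt − F*| = |576.91 − 579.9593| = HK$3.05 per share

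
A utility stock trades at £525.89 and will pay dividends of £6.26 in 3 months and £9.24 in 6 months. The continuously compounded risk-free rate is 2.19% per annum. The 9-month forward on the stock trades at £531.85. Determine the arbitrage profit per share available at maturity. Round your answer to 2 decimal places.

£12.87 per share

PV(dividends) I = 6.26·e^(−0.0219·3/12) + 9.24·e^(−0.0219·6/12) = 15.3652
Fair forward F* = (S − I)·e^(rT) = (525.89 − 15.3652)·e^0.016425 = 510.5248 × 1.016561 = 518.9796
Market £531.85 > fair 518.9796: forward overpriced → cash-and-carry (borrow at r, buy the stock and collect the dividends, short the forward).
Profit at T = |F_mkt − F*| = |531.85 − 518.9796| = £12.87 per share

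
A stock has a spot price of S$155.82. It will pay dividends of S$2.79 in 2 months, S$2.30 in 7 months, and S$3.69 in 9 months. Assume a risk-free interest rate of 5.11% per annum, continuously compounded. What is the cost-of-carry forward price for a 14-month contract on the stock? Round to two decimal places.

S$156.32

PV(dividends) I = 2.79·e^(−0.0511·2/12) + 2.30·e^(−0.0511·7/12) + 3.69·e^(−0.0511·9/12)
I = 2.7663 + 2.2325 + 3.5513 = 8.5501
F = (S − I)·e^(rT) = (155.82 − 8.5501) · e^(0.0511·14/12)
= 147.2699 · e^0.059617 = 147.2699 × 1.061430 = S$156.32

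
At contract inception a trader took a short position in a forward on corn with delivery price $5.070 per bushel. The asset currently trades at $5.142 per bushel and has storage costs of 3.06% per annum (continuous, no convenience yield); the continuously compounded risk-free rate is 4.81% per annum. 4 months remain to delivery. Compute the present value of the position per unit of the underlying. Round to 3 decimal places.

Current fair forward for the remaining 4 months: F = S·e^((r + u)·T), (r + u) = 0.0481 + 0.0306 = 0.0787
F = 5.142 · e^(0.0787 × 4/12) = 5.142 × 1.026580 = 5.2787
Value of long forward = (F − K)·e^(−rT) = (5.2787 − 5.070) · e^(−0.0481·4/12)
= 0.2087 × 0.984095 = 0.205
Short position value = −(long value) = -$0.205

-$0.205 per bushel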